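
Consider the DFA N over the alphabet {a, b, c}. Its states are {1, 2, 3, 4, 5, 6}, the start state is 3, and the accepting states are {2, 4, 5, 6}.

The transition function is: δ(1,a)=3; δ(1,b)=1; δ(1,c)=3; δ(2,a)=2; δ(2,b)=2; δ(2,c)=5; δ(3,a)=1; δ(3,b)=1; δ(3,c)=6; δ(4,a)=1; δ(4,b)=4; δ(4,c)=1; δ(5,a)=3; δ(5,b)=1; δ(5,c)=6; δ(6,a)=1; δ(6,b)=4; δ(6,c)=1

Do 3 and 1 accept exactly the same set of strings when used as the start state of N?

No

Reachable states from the start: {1,3,4,6}. Unreachable: {2,5} — drop them.
Start with accepting vs non-accepting: {4,6} | {1,3}.
Split {1,3} by δ(·,c) → {1} and {3}.
Stable partition: {4,6} | {1} | {3} — 3 equivalence classes.
3 and 1 end up in different blocks, so they are distinguishable. For instance, the string 'c' is accepted from only 3.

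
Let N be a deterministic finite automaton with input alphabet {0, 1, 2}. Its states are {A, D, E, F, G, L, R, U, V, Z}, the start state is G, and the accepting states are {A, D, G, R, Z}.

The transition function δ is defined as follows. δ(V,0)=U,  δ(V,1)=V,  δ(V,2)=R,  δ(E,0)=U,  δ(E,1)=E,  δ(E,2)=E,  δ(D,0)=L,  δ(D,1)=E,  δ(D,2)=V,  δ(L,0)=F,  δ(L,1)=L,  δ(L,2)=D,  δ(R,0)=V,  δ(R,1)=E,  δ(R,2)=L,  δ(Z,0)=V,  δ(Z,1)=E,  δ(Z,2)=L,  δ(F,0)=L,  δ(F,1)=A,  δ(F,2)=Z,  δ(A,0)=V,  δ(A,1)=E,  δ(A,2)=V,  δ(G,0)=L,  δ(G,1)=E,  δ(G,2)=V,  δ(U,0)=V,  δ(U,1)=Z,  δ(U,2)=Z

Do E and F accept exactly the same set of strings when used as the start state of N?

No

Every state is reachable, so we keep all 10.
P0 = {A,D,G,R,Z} | {E,F,L,U,V}.
On input 1, block {E,F,L,U,V} splits into {E,L,V} and {F,U}.
On input 2, block {E,L,V} splits into {L,V} and {E}.
The partition is now stable with 4 blocks: {A,D,G,R,Z} | {L,V} | {F,U} | {E}.
E and F end up in different blocks, so they are distinguishable. For instance, the string '1' is accepted from only F.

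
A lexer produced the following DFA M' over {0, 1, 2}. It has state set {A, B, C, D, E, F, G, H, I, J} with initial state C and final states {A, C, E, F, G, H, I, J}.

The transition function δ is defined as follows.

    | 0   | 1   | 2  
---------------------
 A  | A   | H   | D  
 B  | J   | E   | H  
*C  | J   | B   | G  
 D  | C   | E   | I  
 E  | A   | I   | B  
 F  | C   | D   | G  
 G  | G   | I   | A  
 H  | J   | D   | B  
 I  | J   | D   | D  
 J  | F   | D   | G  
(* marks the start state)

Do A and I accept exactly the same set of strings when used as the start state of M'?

No

P0 = {A,C,E,F,G,H,I,J} | {B,D}.
Split {A,C,E,F,G,H,I,J} by δ(·,1) → {C,F,H,I,J} and {A,E,G}.
Refine {C,F,H,I,J} on symbol 2: members go to different blocks, giving {C,F,J} and {H,I}.
Refine {A,E,G} on symbol 2: members go to different blocks, giving {A,E} and {G}.
No further refinement is possible. Final partition (5 blocks): {C,F,J} | {B,D} | {A,E} | {H,I} | {G}.
A and I end up in different blocks, so they are distinguishable. For instance, the string '1' is accepted from only A.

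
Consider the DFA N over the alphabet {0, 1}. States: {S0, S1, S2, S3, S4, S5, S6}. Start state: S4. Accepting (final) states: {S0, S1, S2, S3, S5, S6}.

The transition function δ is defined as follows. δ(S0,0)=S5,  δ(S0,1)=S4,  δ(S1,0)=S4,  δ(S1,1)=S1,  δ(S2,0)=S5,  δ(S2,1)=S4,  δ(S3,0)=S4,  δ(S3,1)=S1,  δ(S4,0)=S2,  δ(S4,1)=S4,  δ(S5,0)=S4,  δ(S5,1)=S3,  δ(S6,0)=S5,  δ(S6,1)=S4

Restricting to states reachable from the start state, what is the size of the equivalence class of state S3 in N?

3

Reachable states from the start: {S1,S2,S3,S4,S5}. Unreachable: {S0,S6} — drop them.
Initial partition by acceptance: {S1,S2,S3,S5} | {S4}.
Refine {S1,S2,S3,S5} on symbol 0: members go to different blocks, giving {S1,S3,S5} and {S2}.
The partition is now stable with 3 blocks: {S1,S3,S5} | {S4} | {S2}.
State S3 belongs to the block {S1,S3,S5}, which has 3 states.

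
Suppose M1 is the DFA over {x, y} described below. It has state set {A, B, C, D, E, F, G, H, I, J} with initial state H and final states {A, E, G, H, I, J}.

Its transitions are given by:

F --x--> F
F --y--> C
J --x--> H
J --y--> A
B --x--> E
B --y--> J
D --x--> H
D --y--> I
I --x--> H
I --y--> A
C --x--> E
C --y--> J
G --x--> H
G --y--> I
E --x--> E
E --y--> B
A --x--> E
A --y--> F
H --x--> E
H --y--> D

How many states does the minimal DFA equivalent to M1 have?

First remove the unreachable states {G}; 9 states remain.
Start with accepting vs non-accepting: {A,E,H,I,J} | {B,C,D,F}.
On input y, block {A,E,H,I,J} splits into {A,E,H} and {I,J}.
Split {B,C,D,F} by δ(·,x) → {B,C,D} and {F}.
Refine {A,E,H} on symbol y: members go to different blocks, giving {E,H} and {A}.
The partition is now stable with 5 blocks: {E,H} | {B,C,D} | {I,J} | {F} | {A}.

5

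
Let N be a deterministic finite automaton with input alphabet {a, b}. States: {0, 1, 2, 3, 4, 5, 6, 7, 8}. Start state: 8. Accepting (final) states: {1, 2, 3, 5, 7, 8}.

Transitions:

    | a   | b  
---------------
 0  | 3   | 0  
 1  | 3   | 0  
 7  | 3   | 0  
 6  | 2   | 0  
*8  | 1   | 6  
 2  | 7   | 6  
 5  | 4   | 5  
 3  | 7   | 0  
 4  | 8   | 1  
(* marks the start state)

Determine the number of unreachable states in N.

2

No path from 8 leads to 4, 5; the other 7 states are all reachable.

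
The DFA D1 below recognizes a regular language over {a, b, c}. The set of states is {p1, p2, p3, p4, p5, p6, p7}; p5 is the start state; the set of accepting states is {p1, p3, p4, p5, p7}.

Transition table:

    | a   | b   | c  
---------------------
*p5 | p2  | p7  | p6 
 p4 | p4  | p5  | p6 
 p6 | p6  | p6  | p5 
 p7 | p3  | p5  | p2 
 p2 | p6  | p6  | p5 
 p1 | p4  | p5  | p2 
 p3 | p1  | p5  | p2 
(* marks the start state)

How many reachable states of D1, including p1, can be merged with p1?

Start with accepting vs non-accepting: {p1,p3,p4,p5,p7} | {p2,p6}.
Refine {p1,p3,p4,p5,p7} on symbol a: members go to different blocks, giving {p1,p3,p4,p7} and {p5}.
Stable partition: {p1,p3,p4,p7} | {p2,p6} | {p5} — 3 equivalence classes.
State p1 belongs to the block {p1,p3,p4,p7}, which has 4 states.

4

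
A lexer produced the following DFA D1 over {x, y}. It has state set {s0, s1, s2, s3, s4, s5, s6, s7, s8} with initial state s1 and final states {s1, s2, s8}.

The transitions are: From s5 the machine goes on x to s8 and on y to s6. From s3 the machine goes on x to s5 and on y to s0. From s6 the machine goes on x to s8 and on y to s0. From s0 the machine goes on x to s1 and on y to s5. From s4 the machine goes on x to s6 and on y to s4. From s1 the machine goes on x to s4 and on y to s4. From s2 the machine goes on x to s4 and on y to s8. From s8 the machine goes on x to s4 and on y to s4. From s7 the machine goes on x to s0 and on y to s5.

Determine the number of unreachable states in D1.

3

BFS from s1 reaches {s0, s1, s4, s5, s6, s8}; the 3 state(s) s2, s3, s7 are never visited.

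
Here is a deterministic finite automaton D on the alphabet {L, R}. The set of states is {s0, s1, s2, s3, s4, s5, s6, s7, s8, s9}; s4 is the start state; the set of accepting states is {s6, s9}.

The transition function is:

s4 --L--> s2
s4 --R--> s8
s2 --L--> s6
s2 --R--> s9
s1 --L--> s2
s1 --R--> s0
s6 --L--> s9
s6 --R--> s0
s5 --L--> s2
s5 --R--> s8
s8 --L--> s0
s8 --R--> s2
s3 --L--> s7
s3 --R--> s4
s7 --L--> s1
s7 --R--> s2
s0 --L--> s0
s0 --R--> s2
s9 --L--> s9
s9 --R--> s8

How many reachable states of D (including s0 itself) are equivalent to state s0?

2

Reachable states from the start: {s0,s2,s4,s6,s8,s9}. Unreachable: {s1,s3,s5,s7} — drop them.
P0 = {s6,s9} | {s0,s2,s4,s8}.
Split {s0,s2,s4,s8} by δ(·,L) → {s0,s4,s8} and {s2}.
Split {s0,s4,s8} by δ(·,L) → {s0,s8} and {s4}.
Stable partition: {s6,s9} | {s0,s8} | {s2} | {s4} — 4 equivalence classes.
The equivalence class containing s0 is {s0,s8}, of size 2.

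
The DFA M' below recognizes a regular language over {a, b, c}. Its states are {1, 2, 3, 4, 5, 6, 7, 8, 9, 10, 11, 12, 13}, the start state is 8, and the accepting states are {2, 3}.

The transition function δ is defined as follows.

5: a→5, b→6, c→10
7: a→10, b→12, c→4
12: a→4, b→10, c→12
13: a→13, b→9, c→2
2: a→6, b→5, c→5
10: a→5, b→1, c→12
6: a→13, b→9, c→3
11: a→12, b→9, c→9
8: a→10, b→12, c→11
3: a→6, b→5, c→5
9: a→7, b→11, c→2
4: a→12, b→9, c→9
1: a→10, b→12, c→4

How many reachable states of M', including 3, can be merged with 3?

2

All states are reachable from the start state.
P0 = {2,3} | {1,4,5,6,7,8,9,10,11,12,13}.
On input c, block {1,4,5,6,7,8,9,10,11,12,13} splits into {1,4,5,7,8,10,11,12} and {6,9,13}.
Split {1,4,5,7,8,10,11,12} by δ(·,b) → {1,7,8,10,12} and {4,5,11}.
Split {1,7,8,10,12} by δ(·,a) → {1,7,8} and {10,12}.
On input a, block {6,9,13} splits into {6,13} and {9}.
Split {4,5,11} by δ(·,a) → {4,11} and {5}.
Split {10,12} by δ(·,a) → {10} and {12}.
The partition is now stable with 8 blocks: {2,3} | {1,7,8} | {6,13} | {4,11} | {10} | {9} | {5} | {12}.
The equivalence class containing 3 is {2,3}, of size 2.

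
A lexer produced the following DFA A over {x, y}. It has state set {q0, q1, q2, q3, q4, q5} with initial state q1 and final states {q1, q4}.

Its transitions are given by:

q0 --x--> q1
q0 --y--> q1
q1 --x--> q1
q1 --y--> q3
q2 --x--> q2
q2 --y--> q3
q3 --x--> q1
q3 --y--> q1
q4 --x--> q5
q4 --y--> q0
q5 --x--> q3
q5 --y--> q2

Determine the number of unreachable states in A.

Starting at q1 and following transitions, the reachable set is {q1, q3}. That leaves q0, q2, q4, q5 unreachable — 4 in total.

4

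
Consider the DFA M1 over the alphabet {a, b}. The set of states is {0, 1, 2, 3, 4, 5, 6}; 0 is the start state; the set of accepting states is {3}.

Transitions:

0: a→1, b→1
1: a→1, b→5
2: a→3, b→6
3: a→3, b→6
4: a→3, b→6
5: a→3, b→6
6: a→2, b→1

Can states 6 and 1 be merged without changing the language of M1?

No

Reachable states from the start: {0,1,2,3,5,6}. Unreachable: {4} — drop them.
P0 = {3} | {0,1,2,5,6}.
Refine {0,1,2,5,6} on symbol a: members go to different blocks, giving {0,1,6} and {2,5}.
Refine {0,1,6} on symbol a: members go to different blocks, giving {0,1} and {6}.
Refine {0,1} on symbol b: members go to different blocks, giving {0} and {1}.
Stable partition: {3} | {0} | {2,5} | {6} | {1} — 5 equivalence classes.
6 and 1 end up in different blocks, so they are distinguishable. For instance, the string 'aa' is accepted from only 6.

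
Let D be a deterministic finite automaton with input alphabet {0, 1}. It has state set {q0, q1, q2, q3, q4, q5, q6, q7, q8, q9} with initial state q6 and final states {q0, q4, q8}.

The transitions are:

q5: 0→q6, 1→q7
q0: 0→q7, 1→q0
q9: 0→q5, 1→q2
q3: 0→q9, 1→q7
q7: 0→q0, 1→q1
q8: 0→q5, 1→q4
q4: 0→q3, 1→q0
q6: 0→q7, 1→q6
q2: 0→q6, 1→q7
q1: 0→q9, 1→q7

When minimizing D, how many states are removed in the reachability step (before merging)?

No path from q6 leads to q3, q4, q8; the other 7 states are all reachable.

3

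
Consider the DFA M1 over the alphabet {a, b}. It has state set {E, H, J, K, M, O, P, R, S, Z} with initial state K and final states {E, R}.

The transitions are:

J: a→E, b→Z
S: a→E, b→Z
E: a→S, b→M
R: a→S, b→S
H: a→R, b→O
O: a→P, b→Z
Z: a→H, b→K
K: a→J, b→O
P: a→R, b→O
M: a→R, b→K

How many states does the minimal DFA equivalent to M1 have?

Initial partition by acceptance: {E,R} | {H,J,K,M,O,P,S,Z}.
Refine {H,J,K,M,O,P,S,Z} on symbol a: members go to different blocks, giving {H,J,M,P,S} and {K,O,Z}.
Stable partition: {E,R} | {H,J,M,P,S} | {K,O,Z} — 3 equivalence classes.

3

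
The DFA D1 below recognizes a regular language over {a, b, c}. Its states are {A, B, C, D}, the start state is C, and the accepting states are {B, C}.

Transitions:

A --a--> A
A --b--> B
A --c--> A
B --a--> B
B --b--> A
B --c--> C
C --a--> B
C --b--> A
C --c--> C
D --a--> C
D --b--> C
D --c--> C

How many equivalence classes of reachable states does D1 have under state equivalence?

Reachable states from the start: {A,B,C}. Unreachable: {D} — drop them.
Start with accepting vs non-accepting: {B,C} | {A}.
The partition is now stable with 2 blocks: {B,C} | {A}.

2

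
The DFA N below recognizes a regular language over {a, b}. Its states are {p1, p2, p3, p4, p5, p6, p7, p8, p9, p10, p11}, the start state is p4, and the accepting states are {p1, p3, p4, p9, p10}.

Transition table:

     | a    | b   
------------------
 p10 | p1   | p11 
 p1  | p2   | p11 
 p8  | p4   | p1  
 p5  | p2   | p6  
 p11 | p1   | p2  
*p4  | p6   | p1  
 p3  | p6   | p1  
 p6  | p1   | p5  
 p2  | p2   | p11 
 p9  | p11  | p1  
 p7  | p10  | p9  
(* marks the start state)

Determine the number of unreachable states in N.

5

No path from p4 leads to p3, p7, p8, p9, p10; the other 6 states are all reachable.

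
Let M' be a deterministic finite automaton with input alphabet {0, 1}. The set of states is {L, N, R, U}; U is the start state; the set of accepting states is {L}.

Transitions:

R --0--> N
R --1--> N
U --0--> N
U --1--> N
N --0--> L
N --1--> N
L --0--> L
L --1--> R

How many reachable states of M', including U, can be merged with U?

Every state is reachable, so we keep all 4.
P0 = {L} | {N,R,U}.
On input 0, block {N,R,U} splits into {R,U} and {N}.
The partition is now stable with 3 blocks: {L} | {R,U} | {N}.
The equivalence class containing U is {R,U}, of size 2.

2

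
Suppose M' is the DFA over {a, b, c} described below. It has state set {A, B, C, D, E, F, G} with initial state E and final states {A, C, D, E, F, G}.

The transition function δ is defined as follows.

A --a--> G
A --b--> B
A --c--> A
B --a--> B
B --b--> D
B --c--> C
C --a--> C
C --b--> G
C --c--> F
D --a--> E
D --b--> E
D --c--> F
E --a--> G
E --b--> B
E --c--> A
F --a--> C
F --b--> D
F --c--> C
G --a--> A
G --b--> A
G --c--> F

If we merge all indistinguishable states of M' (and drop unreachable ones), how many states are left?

All states are reachable from the start state.
Start with accepting vs non-accepting: {A,C,D,E,F,G} | {B}.
Refine {A,C,D,E,F,G} on symbol b: members go to different blocks, giving {C,D,F,G} and {A,E}.
Refine {C,D,F,G} on symbol a: members go to different blocks, giving {C,F} and {D,G}.
Stable partition: {C,F} | {B} | {A,E} | {D,G} — 4 equivalence classes.

4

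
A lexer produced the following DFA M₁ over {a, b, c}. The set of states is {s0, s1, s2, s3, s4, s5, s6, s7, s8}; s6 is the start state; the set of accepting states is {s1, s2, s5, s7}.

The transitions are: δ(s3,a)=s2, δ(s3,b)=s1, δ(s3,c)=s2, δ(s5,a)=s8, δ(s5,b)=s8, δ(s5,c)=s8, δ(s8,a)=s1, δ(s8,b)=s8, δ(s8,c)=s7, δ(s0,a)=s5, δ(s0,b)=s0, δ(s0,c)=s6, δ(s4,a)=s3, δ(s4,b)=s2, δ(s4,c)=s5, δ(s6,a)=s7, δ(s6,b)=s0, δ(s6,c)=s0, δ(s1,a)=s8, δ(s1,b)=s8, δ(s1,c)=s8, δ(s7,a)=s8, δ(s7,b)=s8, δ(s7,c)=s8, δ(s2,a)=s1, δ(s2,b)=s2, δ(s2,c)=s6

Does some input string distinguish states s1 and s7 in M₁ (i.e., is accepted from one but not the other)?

No

States {s2,s3,s4} cannot be reached from the start state, so discard them.
Initial partition by acceptance: {s1,s5,s7} | {s0,s6,s8}.
Refine {s0,s6,s8} on symbol c: members go to different blocks, giving {s0,s6} and {s8}.
The partition is now stable with 3 blocks: {s1,s5,s7} | {s0,s6} | {s8}.
s1 and s7 lie in the same block of the stable partition, so they are equivalent — no string distinguishes them.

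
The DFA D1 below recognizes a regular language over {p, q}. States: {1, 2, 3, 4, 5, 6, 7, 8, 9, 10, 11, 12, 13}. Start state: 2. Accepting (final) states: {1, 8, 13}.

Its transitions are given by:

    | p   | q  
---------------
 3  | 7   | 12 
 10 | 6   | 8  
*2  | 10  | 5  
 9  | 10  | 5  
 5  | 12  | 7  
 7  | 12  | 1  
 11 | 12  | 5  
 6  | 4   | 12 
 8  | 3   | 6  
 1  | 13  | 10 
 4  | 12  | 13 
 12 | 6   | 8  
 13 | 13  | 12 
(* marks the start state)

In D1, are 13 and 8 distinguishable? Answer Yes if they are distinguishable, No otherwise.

Yes

Reachable states from the start: {1,2,3,4,5,6,7,8,10,12,13}. Unreachable: {9,11} — drop them.
Start with accepting vs non-accepting: {1,8,13} | {2,3,4,5,6,7,10,12}.
Split {1,8,13} by δ(·,p) → {1,13} and {8}.
Refine {2,3,4,5,6,7,10,12} on symbol q: members go to different blocks, giving {2,3,5,6} and {4,7} and {10,12}.
On input p, block {2,3,5,6} splits into {2,5} and {3,6}.
Split {2,5} by δ(·,q) → {2} and {5}.
Stable partition: {1,13} | {2} | {8} | {4,7} | {10,12} | {3,6} | {5} — 7 equivalence classes.
13 and 8 end up in different blocks, so they are distinguishable. For instance, the string 'p' is accepted from only 13.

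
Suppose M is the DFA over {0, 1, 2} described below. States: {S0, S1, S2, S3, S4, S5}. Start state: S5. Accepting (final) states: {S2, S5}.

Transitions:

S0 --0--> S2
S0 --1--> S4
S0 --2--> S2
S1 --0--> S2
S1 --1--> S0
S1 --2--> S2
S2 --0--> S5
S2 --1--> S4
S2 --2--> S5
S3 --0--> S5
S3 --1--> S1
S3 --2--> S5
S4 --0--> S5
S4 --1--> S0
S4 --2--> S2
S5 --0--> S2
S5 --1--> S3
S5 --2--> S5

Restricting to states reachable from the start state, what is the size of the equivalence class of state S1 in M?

Initial partition by acceptance: {S2,S5} | {S0,S1,S3,S4}.
The partition is now stable with 2 blocks: {S2,S5} | {S0,S1,S3,S4}.
State S1 belongs to the block {S0,S1,S3,S4}, which has 4 states.

4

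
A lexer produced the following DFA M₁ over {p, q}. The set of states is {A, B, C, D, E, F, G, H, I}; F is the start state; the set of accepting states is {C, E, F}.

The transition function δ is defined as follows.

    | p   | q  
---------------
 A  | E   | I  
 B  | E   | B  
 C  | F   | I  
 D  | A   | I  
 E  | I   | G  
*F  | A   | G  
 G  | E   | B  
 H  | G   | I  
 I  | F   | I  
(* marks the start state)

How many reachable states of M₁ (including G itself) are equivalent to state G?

4

Reachable states from the start: {A,B,E,F,G,I}. Unreachable: {C,D,H} — drop them.
Initial partition by acceptance: {E,F} | {A,B,G,I}.
The partition is now stable with 2 blocks: {E,F} | {A,B,G,I}.
State G belongs to the block {A,B,G,I}, which has 4 states.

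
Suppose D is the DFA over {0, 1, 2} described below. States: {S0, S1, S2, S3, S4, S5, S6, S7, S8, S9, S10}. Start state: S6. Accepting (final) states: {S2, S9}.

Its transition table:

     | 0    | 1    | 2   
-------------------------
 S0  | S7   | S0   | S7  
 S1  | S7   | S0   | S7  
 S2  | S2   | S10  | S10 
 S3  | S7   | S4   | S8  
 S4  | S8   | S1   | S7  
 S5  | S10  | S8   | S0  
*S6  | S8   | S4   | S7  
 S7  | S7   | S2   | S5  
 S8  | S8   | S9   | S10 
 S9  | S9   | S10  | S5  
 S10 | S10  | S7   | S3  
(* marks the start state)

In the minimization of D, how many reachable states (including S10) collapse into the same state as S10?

2

All states are reachable from the start state.
P0 = {S2,S9} | {S0,S1,S3,S4,S5,S6,S7,S8,S10}.
Split {S0,S1,S3,S4,S5,S6,S7,S8,S10} by δ(·,1) → {S0,S1,S3,S4,S5,S6,S10} and {S7,S8}.
On input 0, block {S0,S1,S3,S4,S5,S6,S10} splits into {S0,S1,S3,S4,S6} and {S5,S10}.
The partition is now stable with 4 blocks: {S2,S9} | {S0,S1,S3,S4,S6} | {S7,S8} | {S5,S10}.
The equivalence class containing S10 is {S5,S10}, of size 2.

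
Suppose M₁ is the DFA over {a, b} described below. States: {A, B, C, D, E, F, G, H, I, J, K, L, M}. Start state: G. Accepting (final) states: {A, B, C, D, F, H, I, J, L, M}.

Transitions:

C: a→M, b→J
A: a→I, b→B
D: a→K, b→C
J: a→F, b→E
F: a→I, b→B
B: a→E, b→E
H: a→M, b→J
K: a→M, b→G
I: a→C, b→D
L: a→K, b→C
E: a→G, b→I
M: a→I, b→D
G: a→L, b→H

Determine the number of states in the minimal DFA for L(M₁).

First remove the unreachable states {A}; 12 states remain.
Start with accepting vs non-accepting: {B,C,D,F,H,I,J,L,M} | {E,G,K}.
Refine {B,C,D,F,H,I,J,L,M} on symbol a: members go to different blocks, giving {C,F,H,I,J,M} and {B,D,L}.
Split {C,F,H,I,J,M} by δ(·,b) → {F,I,M} and {C,H} and {J}.
Split {F,I,M} by δ(·,a) → {F,M} and {I}.
Refine {E,G,K} on symbol a: members go to different blocks, giving {E} and {G} and {K}.
Refine {B,D,L} on symbol a: members go to different blocks, giving {D,L} and {B}.
Refine {F,M} on symbol b: members go to different blocks, giving {F} and {M}.
No further refinement is possible. Final partition (10 blocks): {F} | {E} | {D,L} | {C,H} | {J} | {I} | {G} | {K} | {B} | {M}.

10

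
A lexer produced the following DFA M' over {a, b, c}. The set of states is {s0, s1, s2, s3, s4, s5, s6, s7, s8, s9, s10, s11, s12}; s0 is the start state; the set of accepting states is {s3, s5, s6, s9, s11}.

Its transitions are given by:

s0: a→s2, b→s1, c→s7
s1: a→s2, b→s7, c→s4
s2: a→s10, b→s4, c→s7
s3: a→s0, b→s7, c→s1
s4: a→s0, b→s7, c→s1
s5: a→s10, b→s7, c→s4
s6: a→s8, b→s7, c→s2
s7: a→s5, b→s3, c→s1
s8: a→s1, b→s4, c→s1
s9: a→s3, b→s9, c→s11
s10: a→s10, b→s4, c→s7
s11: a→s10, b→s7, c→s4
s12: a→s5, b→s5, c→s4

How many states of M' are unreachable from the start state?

Starting at s0 and following transitions, the reachable set is {s0, s1, s2, s3, s4, s5, s7, s10}. That leaves s6, s8, s9, s11, s12 unreachable — 5 in total.

5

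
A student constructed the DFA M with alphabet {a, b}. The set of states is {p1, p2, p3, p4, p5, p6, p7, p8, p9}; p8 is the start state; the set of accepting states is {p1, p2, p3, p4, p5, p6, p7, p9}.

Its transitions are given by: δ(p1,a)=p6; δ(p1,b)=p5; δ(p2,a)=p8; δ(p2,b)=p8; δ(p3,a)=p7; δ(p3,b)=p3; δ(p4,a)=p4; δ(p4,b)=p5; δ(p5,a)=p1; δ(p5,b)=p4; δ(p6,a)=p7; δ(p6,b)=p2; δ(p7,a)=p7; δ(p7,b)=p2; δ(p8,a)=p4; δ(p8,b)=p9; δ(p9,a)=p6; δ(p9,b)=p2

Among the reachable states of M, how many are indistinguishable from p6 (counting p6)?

Reachable states from the start: {p1,p2,p4,p5,p6,p7,p8,p9}. Unreachable: {p3} — drop them.
Initial partition by acceptance: {p1,p2,p4,p5,p6,p7,p9} | {p8}.
On input a, block {p1,p2,p4,p5,p6,p7,p9} splits into {p1,p4,p5,p6,p7,p9} and {p2}.
Split {p1,p4,p5,p6,p7,p9} by δ(·,b) → {p1,p4,p5} and {p6,p7,p9}.
Split {p1,p4,p5} by δ(·,a) → {p4,p5} and {p1}.
Refine {p4,p5} on symbol a: members go to different blocks, giving {p4} and {p5}.
Stable partition: {p4} | {p8} | {p2} | {p6,p7,p9} | {p1} | {p5} — 6 equivalence classes.
State p6 belongs to the block {p6,p7,p9}, which has 3 states.

3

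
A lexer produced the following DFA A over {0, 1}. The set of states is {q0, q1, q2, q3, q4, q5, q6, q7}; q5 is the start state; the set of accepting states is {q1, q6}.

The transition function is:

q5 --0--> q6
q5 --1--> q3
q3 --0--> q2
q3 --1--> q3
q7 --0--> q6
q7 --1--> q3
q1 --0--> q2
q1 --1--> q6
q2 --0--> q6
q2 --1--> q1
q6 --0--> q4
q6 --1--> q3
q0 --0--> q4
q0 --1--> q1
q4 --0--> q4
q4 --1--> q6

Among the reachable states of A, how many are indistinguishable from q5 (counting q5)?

1

Reachable states from the start: {q1,q2,q3,q4,q5,q6}. Unreachable: {q0,q7} — drop them.
Initial partition by acceptance: {q1,q6} | {q2,q3,q4,q5}.
Split {q1,q6} by δ(·,1) → {q1} and {q6}.
Split {q2,q3,q4,q5} by δ(·,0) → {q2,q5} and {q3,q4}.
On input 1, block {q2,q5} splits into {q2} and {q5}.
On input 0, block {q3,q4} splits into {q3} and {q4}.
The partition is now stable with 6 blocks: {q1} | {q2} | {q6} | {q3} | {q5} | {q4}.
The equivalence class containing q5 is {q5}, of size 1.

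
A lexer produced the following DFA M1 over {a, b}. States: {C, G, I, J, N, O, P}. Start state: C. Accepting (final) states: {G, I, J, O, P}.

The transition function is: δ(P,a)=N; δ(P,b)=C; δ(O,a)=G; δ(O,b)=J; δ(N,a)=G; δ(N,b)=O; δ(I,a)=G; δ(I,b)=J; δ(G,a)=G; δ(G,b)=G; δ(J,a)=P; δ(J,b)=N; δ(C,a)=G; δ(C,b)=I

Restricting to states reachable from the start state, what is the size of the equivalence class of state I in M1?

All states are reachable from the start state.
Initial partition by acceptance: {G,I,J,O,P} | {C,N}.
Refine {G,I,J,O,P} on symbol a: members go to different blocks, giving {G,I,J,O} and {P}.
On input a, block {G,I,J,O} splits into {G,I,O} and {J}.
Refine {G,I,O} on symbol b: members go to different blocks, giving {I,O} and {G}.
Stable partition: {I,O} | {C,N} | {P} | {J} | {G} — 5 equivalence classes.
State I belongs to the block {I,O}, which has 2 states.

2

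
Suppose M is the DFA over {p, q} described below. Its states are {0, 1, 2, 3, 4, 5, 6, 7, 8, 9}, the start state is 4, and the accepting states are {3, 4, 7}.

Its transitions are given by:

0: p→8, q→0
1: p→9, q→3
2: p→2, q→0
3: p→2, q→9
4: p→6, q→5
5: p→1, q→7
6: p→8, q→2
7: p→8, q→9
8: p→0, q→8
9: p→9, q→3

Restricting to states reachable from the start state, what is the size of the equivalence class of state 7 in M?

3

P0 = {3,4,7} | {0,1,2,5,6,8,9}.
Split {0,1,2,5,6,8,9} by δ(·,q) → {0,2,6,8} and {1,5,9}.
The partition is now stable with 3 blocks: {3,4,7} | {0,2,6,8} | {1,5,9}.
The equivalence class containing 7 is {3,4,7}, of size 3.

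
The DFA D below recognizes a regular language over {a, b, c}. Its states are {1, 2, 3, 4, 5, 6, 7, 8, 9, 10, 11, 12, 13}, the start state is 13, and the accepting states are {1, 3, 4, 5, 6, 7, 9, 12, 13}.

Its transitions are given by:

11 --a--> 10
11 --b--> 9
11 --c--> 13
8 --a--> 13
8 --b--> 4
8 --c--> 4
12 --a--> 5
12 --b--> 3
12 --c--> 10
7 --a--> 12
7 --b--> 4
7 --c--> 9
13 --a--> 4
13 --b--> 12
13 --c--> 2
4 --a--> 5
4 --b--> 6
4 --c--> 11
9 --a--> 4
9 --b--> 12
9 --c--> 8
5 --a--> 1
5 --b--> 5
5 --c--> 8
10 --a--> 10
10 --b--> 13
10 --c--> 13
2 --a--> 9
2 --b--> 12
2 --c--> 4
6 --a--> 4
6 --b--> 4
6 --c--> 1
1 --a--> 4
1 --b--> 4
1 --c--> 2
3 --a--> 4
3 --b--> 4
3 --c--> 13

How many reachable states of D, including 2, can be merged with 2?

First remove the unreachable states {7}; 12 states remain.
Start with accepting vs non-accepting: {1,3,4,5,6,9,12,13} | {2,8,10,11}.
Refine {1,3,4,5,6,9,12,13} on symbol c: members go to different blocks, giving {1,4,5,9,12,13} and {3,6}.
Refine {1,4,5,9,12,13} on symbol b: members go to different blocks, giving {1,5,9,13} and {4,12}.
Refine {1,5,9,13} on symbol a: members go to different blocks, giving {1,9,13} and {5}.
Split {2,8,10,11} by δ(·,a) → {2,8} and {10,11}.
No further refinement is possible. Final partition (6 blocks): {1,9,13} | {2,8} | {3,6} | {4,12} | {5} | {10,11}.
The equivalence class containing 2 is {2,8}, of size 2.

2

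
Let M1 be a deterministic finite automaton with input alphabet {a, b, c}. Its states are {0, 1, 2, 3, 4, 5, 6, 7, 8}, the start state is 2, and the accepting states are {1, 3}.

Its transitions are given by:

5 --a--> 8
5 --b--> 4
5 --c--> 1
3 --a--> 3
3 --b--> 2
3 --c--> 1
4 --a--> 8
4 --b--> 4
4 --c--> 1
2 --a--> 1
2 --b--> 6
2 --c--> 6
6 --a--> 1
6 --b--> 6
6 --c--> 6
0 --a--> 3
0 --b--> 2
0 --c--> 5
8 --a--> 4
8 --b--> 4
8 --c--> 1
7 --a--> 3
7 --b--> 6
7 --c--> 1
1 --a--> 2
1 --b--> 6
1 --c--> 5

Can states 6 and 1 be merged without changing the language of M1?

No

First remove the unreachable states {0,3,7}; 6 states remain.
Initial partition by acceptance: {1} | {2,4,5,6,8}.
Split {2,4,5,6,8} by δ(·,a) → {4,5,8} and {2,6}.
The partition is now stable with 3 blocks: {1} | {4,5,8} | {2,6}.
6 and 1 end up in different blocks, so they are distinguishable. For instance, the string 'ε' is accepted from only 1.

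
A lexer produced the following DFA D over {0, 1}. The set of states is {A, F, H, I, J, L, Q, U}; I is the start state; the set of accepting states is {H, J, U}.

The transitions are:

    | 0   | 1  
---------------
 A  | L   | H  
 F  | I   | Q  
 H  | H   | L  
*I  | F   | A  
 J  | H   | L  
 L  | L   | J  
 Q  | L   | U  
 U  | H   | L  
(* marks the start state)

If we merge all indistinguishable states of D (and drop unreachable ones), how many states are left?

3

Every state is reachable, so we keep all 8.
P0 = {H,J,U} | {A,F,I,L,Q}.
On input 1, block {A,F,I,L,Q} splits into {A,L,Q} and {F,I}.
Stable partition: {H,J,U} | {A,L,Q} | {F,I} — 3 equivalence classes.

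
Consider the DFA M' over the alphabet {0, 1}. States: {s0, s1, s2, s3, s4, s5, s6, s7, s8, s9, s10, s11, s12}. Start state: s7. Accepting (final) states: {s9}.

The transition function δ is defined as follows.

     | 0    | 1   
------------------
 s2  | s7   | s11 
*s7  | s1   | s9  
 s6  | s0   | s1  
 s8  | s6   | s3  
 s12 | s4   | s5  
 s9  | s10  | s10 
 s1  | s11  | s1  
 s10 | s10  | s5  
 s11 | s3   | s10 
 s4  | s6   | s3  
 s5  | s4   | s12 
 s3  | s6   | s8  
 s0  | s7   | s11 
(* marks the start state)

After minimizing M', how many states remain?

States {s2} cannot be reached from the start state, so discard them.
Start with accepting vs non-accepting: {s9} | {s0,s1,s3,s4,s5,s6,s7,s8,s10,s11,s12}.
Refine {s0,s1,s3,s4,s5,s6,s7,s8,s10,s11,s12} on symbol 1: members go to different blocks, giving {s0,s1,s3,s4,s5,s6,s8,s10,s11,s12} and {s7}.
Split {s0,s1,s3,s4,s5,s6,s8,s10,s11,s12} by δ(·,0) → {s1,s3,s4,s5,s6,s8,s10,s11,s12} and {s0}.
On input 0, block {s1,s3,s4,s5,s6,s8,s10,s11,s12} splits into {s1,s3,s4,s5,s8,s10,s11,s12} and {s6}.
On input 0, block {s1,s3,s4,s5,s8,s10,s11,s12} splits into {s1,s5,s10,s11,s12} and {s3,s4,s8}.
On input 0, block {s1,s5,s10,s11,s12} splits into {s5,s11,s12} and {s1,s10}.
Split {s5,s11,s12} by δ(·,1) → {s5,s12} and {s11}.
Split {s1,s10} by δ(·,0) → {s1} and {s10}.
The partition is now stable with 9 blocks: {s9} | {s5,s12} | {s7} | {s0} | {s6} | {s3,s4,s8} | {s1} | {s11} | {s10}.

9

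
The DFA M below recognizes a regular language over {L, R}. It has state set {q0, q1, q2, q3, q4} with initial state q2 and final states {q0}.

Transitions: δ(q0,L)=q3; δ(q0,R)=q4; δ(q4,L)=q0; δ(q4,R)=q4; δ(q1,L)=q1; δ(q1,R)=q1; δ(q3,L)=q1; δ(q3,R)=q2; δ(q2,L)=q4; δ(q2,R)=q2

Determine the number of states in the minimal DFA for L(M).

P0 = {q0} | {q1,q2,q3,q4}.
Refine {q1,q2,q3,q4} on symbol L: members go to different blocks, giving {q1,q2,q3} and {q4}.
Refine {q1,q2,q3} on symbol L: members go to different blocks, giving {q1,q3} and {q2}.
Split {q1,q3} by δ(·,R) → {q1} and {q3}.
Stable partition: {q0} | {q1} | {q4} | {q2} | {q3} — 5 equivalence classes.

5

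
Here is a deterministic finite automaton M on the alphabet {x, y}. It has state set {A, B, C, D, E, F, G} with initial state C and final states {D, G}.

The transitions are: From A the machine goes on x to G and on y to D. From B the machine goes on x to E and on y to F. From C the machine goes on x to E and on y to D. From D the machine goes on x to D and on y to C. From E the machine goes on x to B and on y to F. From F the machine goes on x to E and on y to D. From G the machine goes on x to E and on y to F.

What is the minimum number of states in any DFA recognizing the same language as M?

3

Reachable states from the start: {B,C,D,E,F}. Unreachable: {A,G} — drop them.
Initial partition by acceptance: {D} | {B,C,E,F}.
Split {B,C,E,F} by δ(·,y) → {B,E} and {C,F}.
The partition is now stable with 3 blocks: {D} | {B,E} | {C,F}.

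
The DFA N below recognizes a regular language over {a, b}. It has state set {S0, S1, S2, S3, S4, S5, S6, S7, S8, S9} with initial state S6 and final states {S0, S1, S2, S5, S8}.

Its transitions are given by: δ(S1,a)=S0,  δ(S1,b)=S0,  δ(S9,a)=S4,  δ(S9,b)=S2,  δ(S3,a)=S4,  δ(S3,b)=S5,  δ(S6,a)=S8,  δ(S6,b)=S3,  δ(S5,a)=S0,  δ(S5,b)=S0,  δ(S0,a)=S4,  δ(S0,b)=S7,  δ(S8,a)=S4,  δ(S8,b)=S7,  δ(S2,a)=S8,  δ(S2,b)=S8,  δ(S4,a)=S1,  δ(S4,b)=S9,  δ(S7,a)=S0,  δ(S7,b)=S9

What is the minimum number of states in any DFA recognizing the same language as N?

Every state is reachable, so we keep all 10.
Start with accepting vs non-accepting: {S0,S1,S2,S5,S8} | {S3,S4,S6,S7,S9}.
On input a, block {S0,S1,S2,S5,S8} splits into {S1,S2,S5} and {S0,S8}.
On input a, block {S3,S4,S6,S7,S9} splits into {S3,S9} and {S6,S7} and {S4}.
Stable partition: {S1,S2,S5} | {S3,S9} | {S0,S8} | {S6,S7} | {S4} — 5 equivalence classes.

5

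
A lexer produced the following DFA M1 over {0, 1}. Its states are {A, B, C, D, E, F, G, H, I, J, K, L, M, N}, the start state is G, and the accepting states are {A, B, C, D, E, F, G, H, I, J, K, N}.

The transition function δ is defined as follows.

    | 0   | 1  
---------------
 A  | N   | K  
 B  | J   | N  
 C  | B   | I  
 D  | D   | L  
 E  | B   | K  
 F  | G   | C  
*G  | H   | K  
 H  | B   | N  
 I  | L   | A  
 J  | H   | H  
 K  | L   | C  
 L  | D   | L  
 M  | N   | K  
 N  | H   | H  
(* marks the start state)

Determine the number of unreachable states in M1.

No path from G leads to E, F, M; the other 11 states are all reachable.

3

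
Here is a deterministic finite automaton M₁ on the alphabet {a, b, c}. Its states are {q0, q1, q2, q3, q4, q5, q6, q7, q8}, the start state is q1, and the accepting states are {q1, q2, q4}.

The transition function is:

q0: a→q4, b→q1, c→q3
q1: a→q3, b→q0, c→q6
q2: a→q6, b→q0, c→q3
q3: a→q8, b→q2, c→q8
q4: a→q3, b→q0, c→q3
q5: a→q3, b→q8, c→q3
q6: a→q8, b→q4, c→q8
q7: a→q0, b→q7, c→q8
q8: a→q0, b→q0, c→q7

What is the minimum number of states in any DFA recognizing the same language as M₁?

Reachable states from the start: {q0,q1,q2,q3,q4,q6,q7,q8}. Unreachable: {q5} — drop them.
P0 = {q1,q2,q4} | {q0,q3,q6,q7,q8}.
Refine {q0,q3,q6,q7,q8} on symbol a: members go to different blocks, giving {q3,q6,q7,q8} and {q0}.
Split {q3,q6,q7,q8} by δ(·,a) → {q3,q6} and {q7,q8}.
On input b, block {q7,q8} splits into {q7} and {q8}.
Stable partition: {q1,q2,q4} | {q3,q6} | {q0} | {q7} | {q8} — 5 equivalence classes.

5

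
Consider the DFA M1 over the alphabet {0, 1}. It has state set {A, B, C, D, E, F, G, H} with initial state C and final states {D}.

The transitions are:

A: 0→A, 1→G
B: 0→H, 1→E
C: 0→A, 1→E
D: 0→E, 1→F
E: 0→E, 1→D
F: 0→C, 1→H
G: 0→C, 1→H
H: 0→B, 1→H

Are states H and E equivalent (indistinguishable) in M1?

Every state is reachable, so we keep all 8.
P0 = {D} | {A,B,C,E,F,G,H}.
On input 1, block {A,B,C,E,F,G,H} splits into {A,B,C,F,G,H} and {E}.
Split {A,B,C,F,G,H} by δ(·,1) → {A,F,G,H} and {B,C}.
Split {A,F,G,H} by δ(·,0) → {F,G,H} and {A}.
Split {B,C} by δ(·,0) → {B} and {C}.
On input 0, block {F,G,H} splits into {F,G} and {H}.
No further refinement is possible. Final partition (7 blocks): {D} | {F,G} | {E} | {B} | {A} | {C} | {H}.
H and E end up in different blocks, so they are distinguishable. For instance, the string '1' is accepted from only E.

No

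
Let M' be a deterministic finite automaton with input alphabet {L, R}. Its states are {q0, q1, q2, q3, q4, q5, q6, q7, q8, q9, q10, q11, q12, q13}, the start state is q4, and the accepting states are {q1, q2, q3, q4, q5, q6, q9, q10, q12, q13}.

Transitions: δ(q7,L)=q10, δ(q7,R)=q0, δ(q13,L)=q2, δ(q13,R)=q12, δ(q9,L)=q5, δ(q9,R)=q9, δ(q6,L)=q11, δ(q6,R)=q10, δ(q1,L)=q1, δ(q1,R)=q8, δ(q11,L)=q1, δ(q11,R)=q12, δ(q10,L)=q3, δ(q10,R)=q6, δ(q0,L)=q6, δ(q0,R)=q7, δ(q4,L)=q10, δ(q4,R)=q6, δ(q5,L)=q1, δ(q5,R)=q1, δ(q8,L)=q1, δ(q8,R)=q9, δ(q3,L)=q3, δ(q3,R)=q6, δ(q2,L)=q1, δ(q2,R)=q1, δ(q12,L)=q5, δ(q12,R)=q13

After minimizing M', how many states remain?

6

First remove the unreachable states {q0,q7}; 12 states remain.
Initial partition by acceptance: {q1,q2,q3,q4,q5,q6,q9,q10,q12,q13} | {q8,q11}.
Split {q1,q2,q3,q4,q5,q6,q9,q10,q12,q13} by δ(·,L) → {q1,q2,q3,q4,q5,q9,q10,q12,q13} and {q6}.
Split {q1,q2,q3,q4,q5,q9,q10,q12,q13} by δ(·,R) → {q2,q5,q9,q12,q13} and {q3,q4,q10} and {q1}.
On input L, block {q2,q5,q9,q12,q13} splits into {q9,q12,q13} and {q2,q5}.
No further refinement is possible. Final partition (6 blocks): {q9,q12,q13} | {q8,q11} | {q6} | {q3,q4,q10} | {q1} | {q2,q5}.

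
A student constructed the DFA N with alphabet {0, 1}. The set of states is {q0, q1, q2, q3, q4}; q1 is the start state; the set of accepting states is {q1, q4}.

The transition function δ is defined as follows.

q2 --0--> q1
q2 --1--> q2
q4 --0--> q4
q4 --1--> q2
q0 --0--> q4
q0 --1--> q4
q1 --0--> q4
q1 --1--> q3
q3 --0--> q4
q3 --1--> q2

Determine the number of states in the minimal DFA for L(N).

First remove the unreachable states {q0}; 4 states remain.
P0 = {q1,q4} | {q2,q3}.
The partition is now stable with 2 blocks: {q1,q4} | {q2,q3}.

2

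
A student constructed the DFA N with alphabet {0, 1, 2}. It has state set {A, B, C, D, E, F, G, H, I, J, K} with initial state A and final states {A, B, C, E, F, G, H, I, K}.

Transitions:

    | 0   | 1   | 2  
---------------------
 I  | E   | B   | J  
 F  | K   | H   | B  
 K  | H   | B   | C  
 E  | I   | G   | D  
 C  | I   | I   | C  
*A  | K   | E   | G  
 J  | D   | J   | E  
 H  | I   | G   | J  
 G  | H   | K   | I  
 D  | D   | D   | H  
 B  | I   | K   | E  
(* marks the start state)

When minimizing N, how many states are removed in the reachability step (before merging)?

Starting at A and following transitions, the reachable set is {A, B, C, D, E, G, H, I, J, K}. That leaves F unreachable — 1 in total.

1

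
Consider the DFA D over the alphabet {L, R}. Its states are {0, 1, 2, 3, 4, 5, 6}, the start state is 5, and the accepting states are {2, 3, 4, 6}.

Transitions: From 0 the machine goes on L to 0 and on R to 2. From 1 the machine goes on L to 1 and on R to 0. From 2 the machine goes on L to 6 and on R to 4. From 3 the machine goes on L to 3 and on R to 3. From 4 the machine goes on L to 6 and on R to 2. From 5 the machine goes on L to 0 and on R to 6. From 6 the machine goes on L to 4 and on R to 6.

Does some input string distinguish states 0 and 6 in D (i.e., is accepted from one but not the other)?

Yes

States {1,3} cannot be reached from the start state, so discard them.
P0 = {2,4,6} | {0,5}.
The partition is now stable with 2 blocks: {2,4,6} | {0,5}.
0 and 6 end up in different blocks, so they are distinguishable. For instance, the string 'ε' is accepted from only 6.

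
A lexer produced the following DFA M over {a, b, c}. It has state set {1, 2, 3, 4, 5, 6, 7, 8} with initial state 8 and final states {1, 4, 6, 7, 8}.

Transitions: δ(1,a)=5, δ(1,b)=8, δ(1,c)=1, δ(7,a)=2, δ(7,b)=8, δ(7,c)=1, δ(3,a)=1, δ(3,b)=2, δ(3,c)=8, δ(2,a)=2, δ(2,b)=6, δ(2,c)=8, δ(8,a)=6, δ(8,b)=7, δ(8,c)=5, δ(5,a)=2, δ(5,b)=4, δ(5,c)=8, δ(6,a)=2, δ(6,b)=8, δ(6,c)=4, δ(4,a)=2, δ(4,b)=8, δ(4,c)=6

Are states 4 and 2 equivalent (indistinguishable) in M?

No

States {3} cannot be reached from the start state, so discard them.
Start with accepting vs non-accepting: {1,4,6,7,8} | {2,5}.
On input a, block {1,4,6,7,8} splits into {1,4,6,7} and {8}.
No further refinement is possible. Final partition (3 blocks): {1,4,6,7} | {2,5} | {8}.
4 and 2 end up in different blocks, so they are distinguishable. For instance, the string 'ε' is accepted from only 4.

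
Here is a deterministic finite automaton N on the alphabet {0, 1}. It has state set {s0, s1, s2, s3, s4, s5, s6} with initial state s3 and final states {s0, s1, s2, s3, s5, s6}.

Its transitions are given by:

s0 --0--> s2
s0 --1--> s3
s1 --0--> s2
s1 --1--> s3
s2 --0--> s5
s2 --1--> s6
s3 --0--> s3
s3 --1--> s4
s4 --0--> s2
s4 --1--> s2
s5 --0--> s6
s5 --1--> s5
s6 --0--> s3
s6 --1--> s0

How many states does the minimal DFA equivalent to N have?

6

First remove the unreachable states {s1}; 6 states remain.
Initial partition by acceptance: {s0,s2,s3,s5,s6} | {s4}.
On input 1, block {s0,s2,s3,s5,s6} splits into {s0,s2,s5,s6} and {s3}.
Refine {s0,s2,s5,s6} on symbol 0: members go to different blocks, giving {s0,s2,s5} and {s6}.
On input 0, block {s0,s2,s5} splits into {s0,s2} and {s5}.
Refine {s0,s2} on symbol 0: members go to different blocks, giving {s0} and {s2}.
Stable partition: {s0} | {s4} | {s3} | {s6} | {s5} | {s2} — 6 equivalence classes.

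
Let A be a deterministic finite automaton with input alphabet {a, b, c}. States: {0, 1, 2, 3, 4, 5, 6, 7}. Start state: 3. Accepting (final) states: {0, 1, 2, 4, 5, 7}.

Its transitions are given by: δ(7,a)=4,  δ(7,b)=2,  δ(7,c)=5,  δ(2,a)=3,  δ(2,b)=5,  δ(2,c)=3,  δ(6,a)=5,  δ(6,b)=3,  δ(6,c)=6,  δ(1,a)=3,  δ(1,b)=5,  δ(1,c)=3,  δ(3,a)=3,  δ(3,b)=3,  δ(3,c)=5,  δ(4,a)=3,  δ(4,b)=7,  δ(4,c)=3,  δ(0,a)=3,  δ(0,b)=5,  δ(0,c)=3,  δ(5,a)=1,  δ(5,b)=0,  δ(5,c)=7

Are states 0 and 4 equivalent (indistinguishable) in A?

Reachable states from the start: {0,1,2,3,4,5,7}. Unreachable: {6} — drop them.
Start with accepting vs non-accepting: {0,1,2,4,5,7} | {3}.
On input a, block {0,1,2,4,5,7} splits into {0,1,2,4} and {5,7}.
Stable partition: {0,1,2,4} | {3} | {5,7} — 3 equivalence classes.
0 and 4 lie in the same block of the stable partition, so they are equivalent — no string distinguishes them.

Yes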